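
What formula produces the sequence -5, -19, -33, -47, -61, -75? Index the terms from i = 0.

Check differences: -19 - -5 = -14
-33 - -19 = -14
Common difference d = -14.
First term a = -5.
Formula: S_i = -5 - 14*i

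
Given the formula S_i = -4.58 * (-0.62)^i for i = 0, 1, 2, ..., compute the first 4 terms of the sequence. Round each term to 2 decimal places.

This is a geometric sequence.
i=0: S_0 = -4.58 * (-0.62)^0 = -4.58
i=1: S_1 = -4.58 * (-0.62)^1 ≈ 2.84
i=2: S_2 = -4.58 * (-0.62)^2 ≈ -1.76
i=3: S_3 = -4.58 * (-0.62)^3 ≈ 1.09
The first 4 terms are: [-4.58, 2.84, -1.76, 1.09]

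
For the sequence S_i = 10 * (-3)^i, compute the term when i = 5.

S_5 = 10 * (-3)^5 = 10 * -243 = -2430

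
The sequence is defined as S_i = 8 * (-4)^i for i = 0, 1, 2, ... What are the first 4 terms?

This is a geometric sequence.
i=0: S_0 = 8 * (-4)^0 = 8
i=1: S_1 = 8 * (-4)^1 = -32
i=2: S_2 = 8 * (-4)^2 = 128
i=3: S_3 = 8 * (-4)^3 = -512
The first 4 terms are: [8, -32, 128, -512]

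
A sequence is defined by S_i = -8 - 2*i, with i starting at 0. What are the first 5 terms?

This is an arithmetic sequence.
i=0: S_0 = -8 + -2*0 = -8
i=1: S_1 = -8 + -2*1 = -10
i=2: S_2 = -8 + -2*2 = -12
i=3: S_3 = -8 + -2*3 = -14
i=4: S_4 = -8 + -2*4 = -16
The first 5 terms are: [-8, -10, -12, -14, -16]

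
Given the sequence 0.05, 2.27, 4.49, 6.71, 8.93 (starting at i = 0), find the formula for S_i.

Check differences: 2.27 - 0.05 = 2.22
4.49 - 2.27 = 2.22
Common difference d = 2.22.
First term a = 0.05.
Formula: S_i = 0.05 + 2.22*i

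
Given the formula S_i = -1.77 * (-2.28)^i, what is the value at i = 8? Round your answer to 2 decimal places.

S_8 = -1.77 * (-2.28)^8 ≈ -1.77 * 730.2621 ≈ -1292.56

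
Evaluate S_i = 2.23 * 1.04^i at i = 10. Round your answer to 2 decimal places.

S_10 = 2.23 * 1.04^10 ≈ 2.23 * 1.4802 ≈ 3.3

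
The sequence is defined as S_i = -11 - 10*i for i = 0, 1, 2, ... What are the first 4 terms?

This is an arithmetic sequence.
i=0: S_0 = -11 + -10*0 = -11
i=1: S_1 = -11 + -10*1 = -21
i=2: S_2 = -11 + -10*2 = -31
i=3: S_3 = -11 + -10*3 = -41
The first 4 terms are: [-11, -21, -31, -41]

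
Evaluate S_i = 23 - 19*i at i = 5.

S_5 = 23 + -19*5 = 23 + -95 = -72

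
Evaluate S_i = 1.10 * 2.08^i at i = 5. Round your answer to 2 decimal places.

S_5 = 1.1 * 2.08^5 ≈ 1.1 * 38.9329 ≈ 42.83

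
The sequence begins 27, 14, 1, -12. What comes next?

Differences: 14 - 27 = -13
This is an arithmetic sequence with common difference d = -13.
Next term = -12 + -13 = -25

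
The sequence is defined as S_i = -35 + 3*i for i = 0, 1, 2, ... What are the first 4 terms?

This is an arithmetic sequence.
i=0: S_0 = -35 + 3*0 = -35
i=1: S_1 = -35 + 3*1 = -32
i=2: S_2 = -35 + 3*2 = -29
i=3: S_3 = -35 + 3*3 = -26
The first 4 terms are: [-35, -32, -29, -26]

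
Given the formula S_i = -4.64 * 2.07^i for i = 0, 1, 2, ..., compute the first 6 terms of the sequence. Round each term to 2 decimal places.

This is a geometric sequence.
i=0: S_0 = -4.64 * 2.07^0 = -4.64
i=1: S_1 = -4.64 * 2.07^1 ≈ -9.6
i=2: S_2 = -4.64 * 2.07^2 ≈ -19.88
i=3: S_3 = -4.64 * 2.07^3 ≈ -41.16
i=4: S_4 = -4.64 * 2.07^4 ≈ -85.19
i=5: S_5 = -4.64 * 2.07^5 ≈ -176.35
The first 6 terms are: [-4.64, -9.6, -19.88, -41.16, -85.19, -176.35]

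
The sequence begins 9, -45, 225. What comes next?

Ratios: -45 / 9 = -5.0
This is a geometric sequence with common ratio r = -5.
Next term = 225 * -5 = -1125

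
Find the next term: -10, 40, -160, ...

Ratios: 40 / -10 = -4.0
This is a geometric sequence with common ratio r = -4.
Next term = -160 * -4 = 640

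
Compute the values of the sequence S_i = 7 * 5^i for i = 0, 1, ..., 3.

This is a geometric sequence.
i=0: S_0 = 7 * 5^0 = 7
i=1: S_1 = 7 * 5^1 = 35
i=2: S_2 = 7 * 5^2 = 175
i=3: S_3 = 7 * 5^3 = 875
The first 4 terms are: [7, 35, 175, 875]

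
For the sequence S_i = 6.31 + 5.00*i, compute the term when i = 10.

S_10 = 6.31 + 5.0*10 = 6.31 + 50.0 = 56.31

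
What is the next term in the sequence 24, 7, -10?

Differences: 7 - 24 = -17
This is an arithmetic sequence with common difference d = -17.
Next term = -10 + -17 = -27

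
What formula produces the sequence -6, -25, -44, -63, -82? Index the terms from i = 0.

Check differences: -25 - -6 = -19
-44 - -25 = -19
Common difference d = -19.
First term a = -6.
Formula: S_i = -6 - 19*i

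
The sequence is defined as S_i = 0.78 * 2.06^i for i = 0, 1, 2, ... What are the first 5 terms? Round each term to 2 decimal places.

This is a geometric sequence.
i=0: S_0 = 0.78 * 2.06^0 = 0.78
i=1: S_1 = 0.78 * 2.06^1 ≈ 1.61
i=2: S_2 = 0.78 * 2.06^2 ≈ 3.31
i=3: S_3 = 0.78 * 2.06^3 ≈ 6.82
i=4: S_4 = 0.78 * 2.06^4 ≈ 14.05
The first 5 terms are: [0.78, 1.61, 3.31, 6.82, 14.05]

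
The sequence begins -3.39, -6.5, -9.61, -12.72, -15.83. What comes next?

Differences: -6.5 - -3.39 = -3.11
This is an arithmetic sequence with common difference d = -3.11.
Next term = -15.83 + -3.11 = -18.94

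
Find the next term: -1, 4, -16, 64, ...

Ratios: 4 / -1 = -4.0
This is a geometric sequence with common ratio r = -4.
Next term = 64 * -4 = -256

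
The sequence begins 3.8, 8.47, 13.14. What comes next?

Differences: 8.47 - 3.8 = 4.67
This is an arithmetic sequence with common difference d = 4.67.
Next term = 13.14 + 4.67 = 17.81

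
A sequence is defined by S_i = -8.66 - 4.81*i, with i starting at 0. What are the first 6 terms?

This is an arithmetic sequence.
i=0: S_0 = -8.66 + -4.81*0 = -8.66
i=1: S_1 = -8.66 + -4.81*1 = -13.47
i=2: S_2 = -8.66 + -4.81*2 = -18.28
i=3: S_3 = -8.66 + -4.81*3 = -23.09
i=4: S_4 = -8.66 + -4.81*4 = -27.9
i=5: S_5 = -8.66 + -4.81*5 = -32.71
The first 6 terms are: [-8.66, -13.47, -18.28, -23.09, -27.9, -32.71]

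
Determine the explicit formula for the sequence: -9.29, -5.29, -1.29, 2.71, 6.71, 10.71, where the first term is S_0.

Check differences: -5.29 - -9.29 = 4.0
-1.29 - -5.29 = 4.0
Common difference d = 4.0.
First term a = -9.29.
Formula: S_i = -9.29 + 4.00*i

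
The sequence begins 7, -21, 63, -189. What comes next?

Ratios: -21 / 7 = -3.0
This is a geometric sequence with common ratio r = -3.
Next term = -189 * -3 = 567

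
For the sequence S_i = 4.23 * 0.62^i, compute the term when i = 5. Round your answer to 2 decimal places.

S_5 = 4.23 * 0.62^5 ≈ 4.23 * 0.0916 ≈ 0.39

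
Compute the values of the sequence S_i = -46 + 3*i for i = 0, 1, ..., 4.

This is an arithmetic sequence.
i=0: S_0 = -46 + 3*0 = -46
i=1: S_1 = -46 + 3*1 = -43
i=2: S_2 = -46 + 3*2 = -40
i=3: S_3 = -46 + 3*3 = -37
i=4: S_4 = -46 + 3*4 = -34
The first 5 terms are: [-46, -43, -40, -37, -34]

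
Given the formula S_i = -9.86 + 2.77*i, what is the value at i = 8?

S_8 = -9.86 + 2.77*8 = -9.86 + 22.16 = 12.3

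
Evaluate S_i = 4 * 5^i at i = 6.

S_6 = 4 * 5^6 = 4 * 15625 = 62500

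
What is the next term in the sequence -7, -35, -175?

Ratios: -35 / -7 = 5.0
This is a geometric sequence with common ratio r = 5.
Next term = -175 * 5 = -875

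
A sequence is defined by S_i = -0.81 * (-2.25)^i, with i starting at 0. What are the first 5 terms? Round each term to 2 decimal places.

This is a geometric sequence.
i=0: S_0 = -0.81 * (-2.25)^0 = -0.81
i=1: S_1 = -0.81 * (-2.25)^1 ≈ 1.82
i=2: S_2 = -0.81 * (-2.25)^2 ≈ -4.1
i=3: S_3 = -0.81 * (-2.25)^3 ≈ 9.23
i=4: S_4 = -0.81 * (-2.25)^4 ≈ -20.76
The first 5 terms are: [-0.81, 1.82, -4.1, 9.23, -20.76]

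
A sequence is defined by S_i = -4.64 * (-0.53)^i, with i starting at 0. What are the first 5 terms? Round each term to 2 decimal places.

This is a geometric sequence.
i=0: S_0 = -4.64 * (-0.53)^0 = -4.64
i=1: S_1 = -4.64 * (-0.53)^1 ≈ 2.46
i=2: S_2 = -4.64 * (-0.53)^2 ≈ -1.3
i=3: S_3 = -4.64 * (-0.53)^3 ≈ 0.69
i=4: S_4 = -4.64 * (-0.53)^4 ≈ -0.37
The first 5 terms are: [-4.64, 2.46, -1.3, 0.69, -0.37]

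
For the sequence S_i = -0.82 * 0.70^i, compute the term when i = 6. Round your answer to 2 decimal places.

S_6 = -0.82 * 0.7^6 ≈ -0.82 * 0.1176 ≈ -0.1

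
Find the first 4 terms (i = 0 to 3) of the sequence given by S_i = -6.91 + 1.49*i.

This is an arithmetic sequence.
i=0: S_0 = -6.91 + 1.49*0 = -6.91
i=1: S_1 = -6.91 + 1.49*1 = -5.42
i=2: S_2 = -6.91 + 1.49*2 = -3.93
i=3: S_3 = -6.91 + 1.49*3 = -2.44
The first 4 terms are: [-6.91, -5.42, -3.93, -2.44]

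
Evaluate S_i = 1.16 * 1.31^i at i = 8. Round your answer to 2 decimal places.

S_8 = 1.16 * 1.31^8 ≈ 1.16 * 8.673 ≈ 10.06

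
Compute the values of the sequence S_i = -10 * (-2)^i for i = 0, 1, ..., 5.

This is a geometric sequence.
i=0: S_0 = -10 * (-2)^0 = -10
i=1: S_1 = -10 * (-2)^1 = 20
i=2: S_2 = -10 * (-2)^2 = -40
i=3: S_3 = -10 * (-2)^3 = 80
i=4: S_4 = -10 * (-2)^4 = -160
i=5: S_5 = -10 * (-2)^5 = 320
The first 6 terms are: [-10, 20, -40, 80, -160, 320]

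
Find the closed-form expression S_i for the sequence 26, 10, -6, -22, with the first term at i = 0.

Check differences: 10 - 26 = -16
-6 - 10 = -16
Common difference d = -16.
First term a = 26.
Formula: S_i = 26 - 16*i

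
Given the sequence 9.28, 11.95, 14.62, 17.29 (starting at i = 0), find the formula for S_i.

Check differences: 11.95 - 9.28 = 2.67
14.62 - 11.95 = 2.67
Common difference d = 2.67.
First term a = 9.28.
Formula: S_i = 9.28 + 2.67*i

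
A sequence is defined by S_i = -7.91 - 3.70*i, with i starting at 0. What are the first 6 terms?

This is an arithmetic sequence.
i=0: S_0 = -7.91 + -3.7*0 = -7.91
i=1: S_1 = -7.91 + -3.7*1 = -11.61
i=2: S_2 = -7.91 + -3.7*2 = -15.31
i=3: S_3 = -7.91 + -3.7*3 = -19.01
i=4: S_4 = -7.91 + -3.7*4 = -22.71
i=5: S_5 = -7.91 + -3.7*5 = -26.41
The first 6 terms are: [-7.91, -11.61, -15.31, -19.01, -22.71, -26.41]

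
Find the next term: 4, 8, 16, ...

Ratios: 8 / 4 = 2.0
This is a geometric sequence with common ratio r = 2.
Next term = 16 * 2 = 32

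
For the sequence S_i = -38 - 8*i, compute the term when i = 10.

S_10 = -38 + -8*10 = -38 + -80 = -118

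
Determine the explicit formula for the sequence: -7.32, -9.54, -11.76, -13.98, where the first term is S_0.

Check differences: -9.54 - -7.32 = -2.22
-11.76 - -9.54 = -2.22
Common difference d = -2.22.
First term a = -7.32.
Formula: S_i = -7.32 - 2.22*i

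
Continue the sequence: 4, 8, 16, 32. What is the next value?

Ratios: 8 / 4 = 2.0
This is a geometric sequence with common ratio r = 2.
Next term = 32 * 2 = 64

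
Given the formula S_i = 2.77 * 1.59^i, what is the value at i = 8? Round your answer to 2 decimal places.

S_8 = 2.77 * 1.59^8 ≈ 2.77 * 40.8486 ≈ 113.15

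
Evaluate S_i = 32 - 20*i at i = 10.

S_10 = 32 + -20*10 = 32 + -200 = -168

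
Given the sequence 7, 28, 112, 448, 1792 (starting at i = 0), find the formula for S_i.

Check ratios: 28 / 7 = 4.0
Common ratio r = 4.
First term a = 7.
Formula: S_i = 7 * 4^i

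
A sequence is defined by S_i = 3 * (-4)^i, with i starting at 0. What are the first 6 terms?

This is a geometric sequence.
i=0: S_0 = 3 * (-4)^0 = 3
i=1: S_1 = 3 * (-4)^1 = -12
i=2: S_2 = 3 * (-4)^2 = 48
i=3: S_3 = 3 * (-4)^3 = -192
i=4: S_4 = 3 * (-4)^4 = 768
i=5: S_5 = 3 * (-4)^5 = -3072
The first 6 terms are: [3, -12, 48, -192, 768, -3072]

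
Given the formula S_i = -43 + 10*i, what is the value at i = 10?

S_10 = -43 + 10*10 = -43 + 100 = 57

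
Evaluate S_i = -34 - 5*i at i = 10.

S_10 = -34 + -5*10 = -34 + -50 = -84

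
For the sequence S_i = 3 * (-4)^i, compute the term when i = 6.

S_6 = 3 * (-4)^6 = 3 * 4096 = 12288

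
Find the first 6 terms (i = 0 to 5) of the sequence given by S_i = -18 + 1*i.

This is an arithmetic sequence.
i=0: S_0 = -18 + 1*0 = -18
i=1: S_1 = -18 + 1*1 = -17
i=2: S_2 = -18 + 1*2 = -16
i=3: S_3 = -18 + 1*3 = -15
i=4: S_4 = -18 + 1*4 = -14
i=5: S_5 = -18 + 1*5 = -13
The first 6 terms are: [-18, -17, -16, -15, -14, -13]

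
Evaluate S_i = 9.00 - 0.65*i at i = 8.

S_8 = 9.0 + -0.65*8 = 9.0 + -5.2 = 3.8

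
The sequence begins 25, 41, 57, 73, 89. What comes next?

Differences: 41 - 25 = 16
This is an arithmetic sequence with common difference d = 16.
Next term = 89 + 16 = 105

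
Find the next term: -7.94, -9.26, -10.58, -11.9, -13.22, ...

Differences: -9.26 - -7.94 = -1.32
This is an arithmetic sequence with common difference d = -1.32.
Next term = -13.22 + -1.32 = -14.54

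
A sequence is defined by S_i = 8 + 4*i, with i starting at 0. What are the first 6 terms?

This is an arithmetic sequence.
i=0: S_0 = 8 + 4*0 = 8
i=1: S_1 = 8 + 4*1 = 12
i=2: S_2 = 8 + 4*2 = 16
i=3: S_3 = 8 + 4*3 = 20
i=4: S_4 = 8 + 4*4 = 24
i=5: S_5 = 8 + 4*5 = 28
The first 6 terms are: [8, 12, 16, 20, 24, 28]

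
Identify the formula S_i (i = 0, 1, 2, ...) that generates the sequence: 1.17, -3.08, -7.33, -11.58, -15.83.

Check differences: -3.08 - 1.17 = -4.25
-7.33 - -3.08 = -4.25
Common difference d = -4.25.
First term a = 1.17.
Formula: S_i = 1.17 - 4.25*i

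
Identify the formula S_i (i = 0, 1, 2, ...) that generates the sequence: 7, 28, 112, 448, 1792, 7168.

Check ratios: 28 / 7 = 4.0
Common ratio r = 4.
First term a = 7.
Formula: S_i = 7 * 4^i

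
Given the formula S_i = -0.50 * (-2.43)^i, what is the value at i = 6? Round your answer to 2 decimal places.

S_6 = -0.5 * (-2.43)^6 ≈ -0.5 * 205.8911 ≈ -102.95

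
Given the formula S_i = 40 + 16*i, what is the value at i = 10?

S_10 = 40 + 16*10 = 40 + 160 = 200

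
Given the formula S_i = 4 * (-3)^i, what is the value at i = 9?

S_9 = 4 * (-3)^9 = 4 * -19683 = -78732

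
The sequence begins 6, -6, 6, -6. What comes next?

Ratios: -6 / 6 = -1.0
This is a geometric sequence with common ratio r = -1.
Next term = -6 * -1 = 6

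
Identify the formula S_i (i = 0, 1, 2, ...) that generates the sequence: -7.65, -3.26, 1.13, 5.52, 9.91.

Check differences: -3.26 - -7.65 = 4.39
1.13 - -3.26 = 4.39
Common difference d = 4.39.
First term a = -7.65.
Formula: S_i = -7.65 + 4.39*i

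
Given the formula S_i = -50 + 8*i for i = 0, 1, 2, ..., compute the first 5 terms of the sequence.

This is an arithmetic sequence.
i=0: S_0 = -50 + 8*0 = -50
i=1: S_1 = -50 + 8*1 = -42
i=2: S_2 = -50 + 8*2 = -34
i=3: S_3 = -50 + 8*3 = -26
i=4: S_4 = -50 + 8*4 = -18
The first 5 terms are: [-50, -42, -34, -26, -18]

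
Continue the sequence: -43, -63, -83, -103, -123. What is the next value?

Differences: -63 - -43 = -20
This is an arithmetic sequence with common difference d = -20.
Next term = -123 + -20 = -143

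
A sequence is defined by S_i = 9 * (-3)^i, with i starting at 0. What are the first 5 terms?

This is a geometric sequence.
i=0: S_0 = 9 * (-3)^0 = 9
i=1: S_1 = 9 * (-3)^1 = -27
i=2: S_2 = 9 * (-3)^2 = 81
i=3: S_3 = 9 * (-3)^3 = -243
i=4: S_4 = 9 * (-3)^4 = 729
The first 5 terms are: [9, -27, 81, -243, 729]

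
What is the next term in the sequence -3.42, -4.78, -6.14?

Differences: -4.78 - -3.42 = -1.36
This is an arithmetic sequence with common difference d = -1.36.
Next term = -6.14 + -1.36 = -7.5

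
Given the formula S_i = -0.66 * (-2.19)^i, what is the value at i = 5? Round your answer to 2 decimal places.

S_5 = -0.66 * (-2.19)^5 ≈ -0.66 * -50.3756 ≈ 33.25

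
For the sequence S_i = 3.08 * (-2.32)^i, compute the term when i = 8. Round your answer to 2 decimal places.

S_8 = 3.08 * (-2.32)^8 ≈ 3.08 * 839.2742 ≈ 2584.96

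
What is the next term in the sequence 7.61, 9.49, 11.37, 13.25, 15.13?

Differences: 9.49 - 7.61 = 1.88
This is an arithmetic sequence with common difference d = 1.88.
Next term = 15.13 + 1.88 = 17.01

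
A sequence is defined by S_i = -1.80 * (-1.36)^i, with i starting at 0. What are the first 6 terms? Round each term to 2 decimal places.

This is a geometric sequence.
i=0: S_0 = -1.8 * (-1.36)^0 = -1.8
i=1: S_1 = -1.8 * (-1.36)^1 ≈ 2.45
i=2: S_2 = -1.8 * (-1.36)^2 ≈ -3.33
i=3: S_3 = -1.8 * (-1.36)^3 ≈ 4.53
i=4: S_4 = -1.8 * (-1.36)^4 ≈ -6.16
i=5: S_5 = -1.8 * (-1.36)^5 ≈ 8.37
The first 6 terms are: [-1.8, 2.45, -3.33, 4.53, -6.16, 8.37]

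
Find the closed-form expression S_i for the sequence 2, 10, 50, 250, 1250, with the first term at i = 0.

Check ratios: 10 / 2 = 5.0
Common ratio r = 5.
First term a = 2.
Formula: S_i = 2 * 5^i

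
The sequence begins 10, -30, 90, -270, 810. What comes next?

Ratios: -30 / 10 = -3.0
This is a geometric sequence with common ratio r = -3.
Next term = 810 * -3 = -2430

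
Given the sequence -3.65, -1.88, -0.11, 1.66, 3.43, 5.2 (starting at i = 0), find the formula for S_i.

Check differences: -1.88 - -3.65 = 1.77
-0.11 - -1.88 = 1.77
Common difference d = 1.77.
First term a = -3.65.
Formula: S_i = -3.65 + 1.77*i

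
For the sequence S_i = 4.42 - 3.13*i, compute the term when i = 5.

S_5 = 4.42 + -3.13*5 = 4.42 + -15.65 = -11.23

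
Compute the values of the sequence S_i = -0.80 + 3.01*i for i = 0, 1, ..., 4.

This is an arithmetic sequence.
i=0: S_0 = -0.8 + 3.01*0 = -0.8
i=1: S_1 = -0.8 + 3.01*1 = 2.21
i=2: S_2 = -0.8 + 3.01*2 = 5.22
i=3: S_3 = -0.8 + 3.01*3 = 8.23
i=4: S_4 = -0.8 + 3.01*4 = 11.24
The first 5 terms are: [-0.8, 2.21, 5.22, 8.23, 11.24]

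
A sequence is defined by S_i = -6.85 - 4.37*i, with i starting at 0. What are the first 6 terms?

This is an arithmetic sequence.
i=0: S_0 = -6.85 + -4.37*0 = -6.85
i=1: S_1 = -6.85 + -4.37*1 = -11.22
i=2: S_2 = -6.85 + -4.37*2 = -15.59
i=3: S_3 = -6.85 + -4.37*3 = -19.96
i=4: S_4 = -6.85 + -4.37*4 = -24.33
i=5: S_5 = -6.85 + -4.37*5 = -28.7
The first 6 terms are: [-6.85, -11.22, -15.59, -19.96, -24.33, -28.7]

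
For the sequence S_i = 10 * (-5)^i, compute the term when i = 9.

S_9 = 10 * (-5)^9 = 10 * -1953125 = -19531250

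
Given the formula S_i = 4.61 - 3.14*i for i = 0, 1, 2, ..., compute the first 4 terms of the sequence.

This is an arithmetic sequence.
i=0: S_0 = 4.61 + -3.14*0 = 4.61
i=1: S_1 = 4.61 + -3.14*1 = 1.47
i=2: S_2 = 4.61 + -3.14*2 = -1.67
i=3: S_3 = 4.61 + -3.14*3 = -4.81
The first 4 terms are: [4.61, 1.47, -1.67, -4.81]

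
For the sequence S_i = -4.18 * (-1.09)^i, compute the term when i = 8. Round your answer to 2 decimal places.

S_8 = -4.18 * (-1.09)^8 ≈ -4.18 * 1.9926 ≈ -8.33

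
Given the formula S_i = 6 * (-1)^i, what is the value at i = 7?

S_7 = 6 * (-1)^7 = 6 * -1 = -6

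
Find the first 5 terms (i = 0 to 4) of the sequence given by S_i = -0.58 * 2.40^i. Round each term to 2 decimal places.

This is a geometric sequence.
i=0: S_0 = -0.58 * 2.4^0 = -0.58
i=1: S_1 = -0.58 * 2.4^1 ≈ -1.39
i=2: S_2 = -0.58 * 2.4^2 ≈ -3.34
i=3: S_3 = -0.58 * 2.4^3 ≈ -8.02
i=4: S_4 = -0.58 * 2.4^4 ≈ -19.24
The first 5 terms are: [-0.58, -1.39, -3.34, -8.02, -19.24]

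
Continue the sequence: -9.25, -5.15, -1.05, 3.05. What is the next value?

Differences: -5.15 - -9.25 = 4.1
This is an arithmetic sequence with common difference d = 4.1.
Next term = 3.05 + 4.1 = 7.15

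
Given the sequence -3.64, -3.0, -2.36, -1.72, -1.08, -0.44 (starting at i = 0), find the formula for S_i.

Check differences: -3.0 - -3.64 = 0.64
-2.36 - -3.0 = 0.64
Common difference d = 0.64.
First term a = -3.64.
Formula: S_i = -3.64 + 0.64*i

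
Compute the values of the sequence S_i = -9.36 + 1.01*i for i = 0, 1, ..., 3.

This is an arithmetic sequence.
i=0: S_0 = -9.36 + 1.01*0 = -9.36
i=1: S_1 = -9.36 + 1.01*1 = -8.35
i=2: S_2 = -9.36 + 1.01*2 = -7.34
i=3: S_3 = -9.36 + 1.01*3 = -6.33
The first 4 terms are: [-9.36, -8.35, -7.34, -6.33]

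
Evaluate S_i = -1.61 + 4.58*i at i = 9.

S_9 = -1.61 + 4.58*9 = -1.61 + 41.22 = 39.61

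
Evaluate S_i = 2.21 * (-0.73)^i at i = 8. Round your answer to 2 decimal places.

S_8 = 2.21 * (-0.73)^8 ≈ 2.21 * 0.0806 ≈ 0.18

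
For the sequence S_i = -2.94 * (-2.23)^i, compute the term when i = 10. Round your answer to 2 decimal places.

S_10 = -2.94 * (-2.23)^10 ≈ -2.94 * 3041.2256 ≈ -8941.2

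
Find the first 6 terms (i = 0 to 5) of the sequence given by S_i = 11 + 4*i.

This is an arithmetic sequence.
i=0: S_0 = 11 + 4*0 = 11
i=1: S_1 = 11 + 4*1 = 15
i=2: S_2 = 11 + 4*2 = 19
i=3: S_3 = 11 + 4*3 = 23
i=4: S_4 = 11 + 4*4 = 27
i=5: S_5 = 11 + 4*5 = 31
The first 6 terms are: [11, 15, 19, 23, 27, 31]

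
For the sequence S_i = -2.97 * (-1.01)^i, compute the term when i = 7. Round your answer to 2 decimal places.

S_7 = -2.97 * (-1.01)^7 ≈ -2.97 * -1.0721 ≈ 3.18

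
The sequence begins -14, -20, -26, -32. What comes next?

Differences: -20 - -14 = -6
This is an arithmetic sequence with common difference d = -6.
Next term = -32 + -6 = -38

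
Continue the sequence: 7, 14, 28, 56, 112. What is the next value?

Ratios: 14 / 7 = 2.0
This is a geometric sequence with common ratio r = 2.
Next term = 112 * 2 = 224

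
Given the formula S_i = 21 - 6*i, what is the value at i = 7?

S_7 = 21 + -6*7 = 21 + -42 = -21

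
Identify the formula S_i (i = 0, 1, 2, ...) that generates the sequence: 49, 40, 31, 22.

Check differences: 40 - 49 = -9
31 - 40 = -9
Common difference d = -9.
First term a = 49.
Formula: S_i = 49 - 9*i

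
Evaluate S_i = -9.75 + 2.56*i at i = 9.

S_9 = -9.75 + 2.56*9 = -9.75 + 23.04 = 13.29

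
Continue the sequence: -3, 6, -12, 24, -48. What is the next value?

Ratios: 6 / -3 = -2.0
This is a geometric sequence with common ratio r = -2.
Next term = -48 * -2 = 96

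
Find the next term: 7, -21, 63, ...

Ratios: -21 / 7 = -3.0
This is a geometric sequence with common ratio r = -3.
Next term = 63 * -3 = -189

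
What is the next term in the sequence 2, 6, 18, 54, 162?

Ratios: 6 / 2 = 3.0
This is a geometric sequence with common ratio r = 3.
Next term = 162 * 3 = 486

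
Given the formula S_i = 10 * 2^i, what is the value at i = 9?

S_9 = 10 * 2^9 = 10 * 512 = 5120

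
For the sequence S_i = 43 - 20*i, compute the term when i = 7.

S_7 = 43 + -20*7 = 43 + -140 = -97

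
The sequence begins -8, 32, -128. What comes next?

Ratios: 32 / -8 = -4.0
This is a geometric sequence with common ratio r = -4.
Next term = -128 * -4 = 512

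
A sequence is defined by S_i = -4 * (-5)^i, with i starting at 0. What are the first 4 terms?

This is a geometric sequence.
i=0: S_0 = -4 * (-5)^0 = -4
i=1: S_1 = -4 * (-5)^1 = 20
i=2: S_2 = -4 * (-5)^2 = -100
i=3: S_3 = -4 * (-5)^3 = 500
The first 4 terms are: [-4, 20, -100, 500]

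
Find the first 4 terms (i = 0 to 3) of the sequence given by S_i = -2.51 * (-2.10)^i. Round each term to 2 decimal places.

This is a geometric sequence.
i=0: S_0 = -2.51 * (-2.1)^0 = -2.51
i=1: S_1 = -2.51 * (-2.1)^1 ≈ 5.27
i=2: S_2 = -2.51 * (-2.1)^2 ≈ -11.07
i=3: S_3 = -2.51 * (-2.1)^3 ≈ 23.25
The first 4 terms are: [-2.51, 5.27, -11.07, 23.25]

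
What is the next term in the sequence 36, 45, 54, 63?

Differences: 45 - 36 = 9
This is an arithmetic sequence with common difference d = 9.
Next term = 63 + 9 = 72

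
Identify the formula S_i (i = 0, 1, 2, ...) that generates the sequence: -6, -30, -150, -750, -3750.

Check ratios: -30 / -6 = 5.0
Common ratio r = 5.
First term a = -6.
Formula: S_i = -6 * 5^i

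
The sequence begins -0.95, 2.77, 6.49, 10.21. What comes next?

Differences: 2.77 - -0.95 = 3.72
This is an arithmetic sequence with common difference d = 3.72.
Next term = 10.21 + 3.72 = 13.93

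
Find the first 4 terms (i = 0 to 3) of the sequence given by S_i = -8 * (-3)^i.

This is a geometric sequence.
i=0: S_0 = -8 * (-3)^0 = -8
i=1: S_1 = -8 * (-3)^1 = 24
i=2: S_2 = -8 * (-3)^2 = -72
i=3: S_3 = -8 * (-3)^3 = 216
The first 4 terms are: [-8, 24, -72, 216]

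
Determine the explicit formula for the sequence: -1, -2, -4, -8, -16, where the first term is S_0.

Check ratios: -2 / -1 = 2.0
Common ratio r = 2.
First term a = -1.
Formula: S_i = -1 * 2^i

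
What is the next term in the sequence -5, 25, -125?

Ratios: 25 / -5 = -5.0
This is a geometric sequence with common ratio r = -5.
Next term = -125 * -5 = 625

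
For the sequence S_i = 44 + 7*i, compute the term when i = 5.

S_5 = 44 + 7*5 = 44 + 35 = 79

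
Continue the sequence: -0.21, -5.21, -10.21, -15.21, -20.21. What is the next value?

Differences: -5.21 - -0.21 = -5.0
This is an arithmetic sequence with common difference d = -5.0.
Next term = -20.21 + -5.0 = -25.21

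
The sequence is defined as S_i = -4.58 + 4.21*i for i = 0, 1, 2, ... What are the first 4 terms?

This is an arithmetic sequence.
i=0: S_0 = -4.58 + 4.21*0 = -4.58
i=1: S_1 = -4.58 + 4.21*1 = -0.37
i=2: S_2 = -4.58 + 4.21*2 = 3.84
i=3: S_3 = -4.58 + 4.21*3 = 8.05
The first 4 terms are: [-4.58, -0.37, 3.84, 8.05]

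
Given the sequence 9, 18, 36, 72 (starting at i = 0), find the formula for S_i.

Check ratios: 18 / 9 = 2.0
Common ratio r = 2.
First term a = 9.
Formula: S_i = 9 * 2^i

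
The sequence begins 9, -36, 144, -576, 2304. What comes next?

Ratios: -36 / 9 = -4.0
This is a geometric sequence with common ratio r = -4.
Next term = 2304 * -4 = -9216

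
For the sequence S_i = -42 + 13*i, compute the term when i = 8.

S_8 = -42 + 13*8 = -42 + 104 = 62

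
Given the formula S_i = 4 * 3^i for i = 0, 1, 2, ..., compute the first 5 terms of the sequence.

This is a geometric sequence.
i=0: S_0 = 4 * 3^0 = 4
i=1: S_1 = 4 * 3^1 = 12
i=2: S_2 = 4 * 3^2 = 36
i=3: S_3 = 4 * 3^3 = 108
i=4: S_4 = 4 * 3^4 = 324
The first 5 terms are: [4, 12, 36, 108, 324]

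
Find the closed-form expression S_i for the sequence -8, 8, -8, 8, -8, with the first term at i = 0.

Check ratios: 8 / -8 = -1.0
Common ratio r = -1.
First term a = -8.
Formula: S_i = -8 * (-1)^i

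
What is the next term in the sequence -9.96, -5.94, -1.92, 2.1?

Differences: -5.94 - -9.96 = 4.02
This is an arithmetic sequence with common difference d = 4.02.
Next term = 2.1 + 4.02 = 6.12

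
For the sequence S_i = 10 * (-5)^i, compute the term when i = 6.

S_6 = 10 * (-5)^6 = 10 * 15625 = 156250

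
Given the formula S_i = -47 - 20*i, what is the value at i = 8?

S_8 = -47 + -20*8 = -47 + -160 = -207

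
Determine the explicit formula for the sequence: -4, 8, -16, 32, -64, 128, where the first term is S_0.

Check ratios: 8 / -4 = -2.0
Common ratio r = -2.
First term a = -4.
Formula: S_i = -4 * (-2)^i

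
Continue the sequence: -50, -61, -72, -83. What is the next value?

Differences: -61 - -50 = -11
This is an arithmetic sequence with common difference d = -11.
Next term = -83 + -11 = -94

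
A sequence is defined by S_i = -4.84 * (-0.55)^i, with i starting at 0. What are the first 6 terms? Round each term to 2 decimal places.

This is a geometric sequence.
i=0: S_0 = -4.84 * (-0.55)^0 = -4.84
i=1: S_1 = -4.84 * (-0.55)^1 ≈ 2.66
i=2: S_2 = -4.84 * (-0.55)^2 ≈ -1.46
i=3: S_3 = -4.84 * (-0.55)^3 ≈ 0.81
i=4: S_4 = -4.84 * (-0.55)^4 ≈ -0.44
i=5: S_5 = -4.84 * (-0.55)^5 ≈ 0.24
The first 6 terms are: [-4.84, 2.66, -1.46, 0.81, -0.44, 0.24]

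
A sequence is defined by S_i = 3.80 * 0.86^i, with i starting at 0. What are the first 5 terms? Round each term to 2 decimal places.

This is a geometric sequence.
i=0: S_0 = 3.8 * 0.86^0 = 3.8
i=1: S_1 = 3.8 * 0.86^1 ≈ 3.27
i=2: S_2 = 3.8 * 0.86^2 ≈ 2.81
i=3: S_3 = 3.8 * 0.86^3 ≈ 2.42
i=4: S_4 = 3.8 * 0.86^4 ≈ 2.08
The first 5 terms are: [3.8, 3.27, 2.81, 2.42, 2.08]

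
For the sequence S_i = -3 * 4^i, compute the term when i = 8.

S_8 = -3 * 4^8 = -3 * 65536 = -196608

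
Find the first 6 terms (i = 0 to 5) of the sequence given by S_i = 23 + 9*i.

This is an arithmetic sequence.
i=0: S_0 = 23 + 9*0 = 23
i=1: S_1 = 23 + 9*1 = 32
i=2: S_2 = 23 + 9*2 = 41
i=3: S_3 = 23 + 9*3 = 50
i=4: S_4 = 23 + 9*4 = 59
i=5: S_5 = 23 + 9*5 = 68
The first 6 terms are: [23, 32, 41, 50, 59, 68]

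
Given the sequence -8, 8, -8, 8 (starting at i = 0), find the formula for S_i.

Check ratios: 8 / -8 = -1.0
Common ratio r = -1.
First term a = -8.
Formula: S_i = -8 * (-1)^i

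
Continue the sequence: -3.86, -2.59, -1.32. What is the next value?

Differences: -2.59 - -3.86 = 1.27
This is an arithmetic sequence with common difference d = 1.27.
Next term = -1.32 + 1.27 = -0.05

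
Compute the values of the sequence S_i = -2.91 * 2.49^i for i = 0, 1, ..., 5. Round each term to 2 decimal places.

This is a geometric sequence.
i=0: S_0 = -2.91 * 2.49^0 = -2.91
i=1: S_1 = -2.91 * 2.49^1 ≈ -7.25
i=2: S_2 = -2.91 * 2.49^2 ≈ -18.04
i=3: S_3 = -2.91 * 2.49^3 ≈ -44.93
i=4: S_4 = -2.91 * 2.49^4 ≈ -111.86
i=5: S_5 = -2.91 * 2.49^5 ≈ -278.54
The first 6 terms are: [-2.91, -7.25, -18.04, -44.93, -111.86, -278.54]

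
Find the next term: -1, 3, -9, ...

Ratios: 3 / -1 = -3.0
This is a geometric sequence with common ratio r = -3.
Next term = -9 * -3 = 27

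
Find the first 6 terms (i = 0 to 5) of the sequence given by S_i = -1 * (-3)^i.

This is a geometric sequence.
i=0: S_0 = -1 * (-3)^0 = -1
i=1: S_1 = -1 * (-3)^1 = 3
i=2: S_2 = -1 * (-3)^2 = -9
i=3: S_3 = -1 * (-3)^3 = 27
i=4: S_4 = -1 * (-3)^4 = -81
i=5: S_5 = -1 * (-3)^5 = 243
The first 6 terms are: [-1, 3, -9, 27, -81, 243]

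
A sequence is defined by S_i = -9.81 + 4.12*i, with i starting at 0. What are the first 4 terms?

This is an arithmetic sequence.
i=0: S_0 = -9.81 + 4.12*0 = -9.81
i=1: S_1 = -9.81 + 4.12*1 = -5.69
i=2: S_2 = -9.81 + 4.12*2 = -1.57
i=3: S_3 = -9.81 + 4.12*3 = 2.55
The first 4 terms are: [-9.81, -5.69, -1.57, 2.55]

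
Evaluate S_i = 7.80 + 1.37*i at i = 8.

S_8 = 7.8 + 1.37*8 = 7.8 + 10.96 = 18.76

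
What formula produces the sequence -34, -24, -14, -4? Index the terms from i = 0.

Check differences: -24 - -34 = 10
-14 - -24 = 10
Common difference d = 10.
First term a = -34.
Formula: S_i = -34 + 10*i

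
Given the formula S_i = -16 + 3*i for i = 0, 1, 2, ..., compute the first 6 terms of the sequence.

This is an arithmetic sequence.
i=0: S_0 = -16 + 3*0 = -16
i=1: S_1 = -16 + 3*1 = -13
i=2: S_2 = -16 + 3*2 = -10
i=3: S_3 = -16 + 3*3 = -7
i=4: S_4 = -16 + 3*4 = -4
i=5: S_5 = -16 + 3*5 = -1
The first 6 terms are: [-16, -13, -10, -7, -4, -1]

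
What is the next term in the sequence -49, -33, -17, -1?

Differences: -33 - -49 = 16
This is an arithmetic sequence with common difference d = 16.
Next term = -1 + 16 = 15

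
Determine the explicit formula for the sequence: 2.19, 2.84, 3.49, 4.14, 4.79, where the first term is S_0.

Check differences: 2.84 - 2.19 = 0.65
3.49 - 2.84 = 0.65
Common difference d = 0.65.
First term a = 2.19.
Formula: S_i = 2.19 + 0.65*i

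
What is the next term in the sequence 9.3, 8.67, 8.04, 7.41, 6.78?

Differences: 8.67 - 9.3 = -0.63
This is an arithmetic sequence with common difference d = -0.63.
Next term = 6.78 + -0.63 = 6.15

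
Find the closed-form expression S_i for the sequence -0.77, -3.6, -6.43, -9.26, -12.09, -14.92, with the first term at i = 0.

Check differences: -3.6 - -0.77 = -2.83
-6.43 - -3.6 = -2.83
Common difference d = -2.83.
First term a = -0.77.
Formula: S_i = -0.77 - 2.83*i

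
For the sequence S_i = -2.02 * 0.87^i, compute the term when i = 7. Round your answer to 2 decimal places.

S_7 = -2.02 * 0.87^7 ≈ -2.02 * 0.3773 ≈ -0.76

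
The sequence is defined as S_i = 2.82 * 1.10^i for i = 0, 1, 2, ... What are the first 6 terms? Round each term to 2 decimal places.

This is a geometric sequence.
i=0: S_0 = 2.82 * 1.1^0 = 2.82
i=1: S_1 = 2.82 * 1.1^1 ≈ 3.1
i=2: S_2 = 2.82 * 1.1^2 ≈ 3.41
i=3: S_3 = 2.82 * 1.1^3 ≈ 3.75
i=4: S_4 = 2.82 * 1.1^4 ≈ 4.13
i=5: S_5 = 2.82 * 1.1^5 ≈ 4.54
The first 6 terms are: [2.82, 3.1, 3.41, 3.75, 4.13, 4.54]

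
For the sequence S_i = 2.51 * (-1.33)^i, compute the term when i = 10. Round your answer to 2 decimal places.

S_10 = 2.51 * (-1.33)^10 ≈ 2.51 * 17.3187 ≈ 43.47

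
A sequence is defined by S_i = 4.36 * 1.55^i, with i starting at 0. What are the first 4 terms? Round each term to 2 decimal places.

This is a geometric sequence.
i=0: S_0 = 4.36 * 1.55^0 = 4.36
i=1: S_1 = 4.36 * 1.55^1 ≈ 6.76
i=2: S_2 = 4.36 * 1.55^2 ≈ 10.47
i=3: S_3 = 4.36 * 1.55^3 ≈ 16.24
The first 4 terms are: [4.36, 6.76, 10.47, 16.24]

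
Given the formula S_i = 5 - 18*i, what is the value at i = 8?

S_8 = 5 + -18*8 = 5 + -144 = -139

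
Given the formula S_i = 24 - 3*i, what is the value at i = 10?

S_10 = 24 + -3*10 = 24 + -30 = -6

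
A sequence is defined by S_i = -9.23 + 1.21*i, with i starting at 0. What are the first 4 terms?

This is an arithmetic sequence.
i=0: S_0 = -9.23 + 1.21*0 = -9.23
i=1: S_1 = -9.23 + 1.21*1 = -8.02
i=2: S_2 = -9.23 + 1.21*2 = -6.81
i=3: S_3 = -9.23 + 1.21*3 = -5.6
The first 4 terms are: [-9.23, -8.02, -6.81, -5.6]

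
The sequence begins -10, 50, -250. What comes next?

Ratios: 50 / -10 = -5.0
This is a geometric sequence with common ratio r = -5.
Next term = -250 * -5 = 1250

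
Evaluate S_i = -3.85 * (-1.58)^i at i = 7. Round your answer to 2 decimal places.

S_7 = -3.85 * (-1.58)^7 ≈ -3.85 * -24.581 ≈ 94.64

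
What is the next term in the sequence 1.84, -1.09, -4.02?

Differences: -1.09 - 1.84 = -2.93
This is an arithmetic sequence with common difference d = -2.93.
Next term = -4.02 + -2.93 = -6.95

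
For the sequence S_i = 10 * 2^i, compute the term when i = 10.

S_10 = 10 * 2^10 = 10 * 1024 = 10240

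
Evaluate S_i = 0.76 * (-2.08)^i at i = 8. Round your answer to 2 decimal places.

S_8 = 0.76 * (-2.08)^8 ≈ 0.76 * 350.3537 ≈ 266.27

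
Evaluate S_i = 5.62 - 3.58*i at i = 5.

S_5 = 5.62 + -3.58*5 = 5.62 + -17.9 = -12.28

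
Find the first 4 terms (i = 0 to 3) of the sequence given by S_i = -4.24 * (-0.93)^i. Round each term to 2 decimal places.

This is a geometric sequence.
i=0: S_0 = -4.24 * (-0.93)^0 = -4.24
i=1: S_1 = -4.24 * (-0.93)^1 ≈ 3.94
i=2: S_2 = -4.24 * (-0.93)^2 ≈ -3.67
i=3: S_3 = -4.24 * (-0.93)^3 ≈ 3.41
The first 4 terms are: [-4.24, 3.94, -3.67, 3.41]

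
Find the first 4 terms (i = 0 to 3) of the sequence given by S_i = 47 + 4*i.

This is an arithmetic sequence.
i=0: S_0 = 47 + 4*0 = 47
i=1: S_1 = 47 + 4*1 = 51
i=2: S_2 = 47 + 4*2 = 55
i=3: S_3 = 47 + 4*3 = 59
The first 4 terms are: [47, 51, 55, 59]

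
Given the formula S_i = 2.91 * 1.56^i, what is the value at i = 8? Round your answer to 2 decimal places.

S_8 = 2.91 * 1.56^8 ≈ 2.91 * 35.0749 ≈ 102.07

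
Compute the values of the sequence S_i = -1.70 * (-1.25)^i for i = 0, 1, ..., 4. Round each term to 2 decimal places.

This is a geometric sequence.
i=0: S_0 = -1.7 * (-1.25)^0 = -1.7
i=1: S_1 = -1.7 * (-1.25)^1 ≈ 2.13
i=2: S_2 = -1.7 * (-1.25)^2 ≈ -2.66
i=3: S_3 = -1.7 * (-1.25)^3 ≈ 3.32
i=4: S_4 = -1.7 * (-1.25)^4 ≈ -4.15
The first 5 terms are: [-1.7, 2.13, -2.66, 3.32, -4.15]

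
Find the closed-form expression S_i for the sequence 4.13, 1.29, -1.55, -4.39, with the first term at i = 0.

Check differences: 1.29 - 4.13 = -2.84
-1.55 - 1.29 = -2.84
Common difference d = -2.84.
First term a = 4.13.
Formula: S_i = 4.13 - 2.84*i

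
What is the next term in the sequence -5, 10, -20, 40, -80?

Ratios: 10 / -5 = -2.0
This is a geometric sequence with common ratio r = -2.
Next term = -80 * -2 = 160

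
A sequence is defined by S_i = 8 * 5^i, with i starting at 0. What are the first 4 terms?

This is a geometric sequence.
i=0: S_0 = 8 * 5^0 = 8
i=1: S_1 = 8 * 5^1 = 40
i=2: S_2 = 8 * 5^2 = 200
i=3: S_3 = 8 * 5^3 = 1000
The first 4 terms are: [8, 40, 200, 1000]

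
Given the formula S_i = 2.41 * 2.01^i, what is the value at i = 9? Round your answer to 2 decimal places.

S_9 = 2.41 * 2.01^9 ≈ 2.41 * 535.5062 ≈ 1290.57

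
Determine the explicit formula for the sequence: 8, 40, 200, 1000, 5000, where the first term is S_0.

Check ratios: 40 / 8 = 5.0
Common ratio r = 5.
First term a = 8.
Formula: S_i = 8 * 5^i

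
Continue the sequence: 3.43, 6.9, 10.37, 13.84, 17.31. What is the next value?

Differences: 6.9 - 3.43 = 3.47
This is an arithmetic sequence with common difference d = 3.47.
Next term = 17.31 + 3.47 = 20.78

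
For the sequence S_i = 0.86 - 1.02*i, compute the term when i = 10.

S_10 = 0.86 + -1.02*10 = 0.86 + -10.2 = -9.34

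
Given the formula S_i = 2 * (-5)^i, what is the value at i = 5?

S_5 = 2 * (-5)^5 = 2 * -3125 = -6250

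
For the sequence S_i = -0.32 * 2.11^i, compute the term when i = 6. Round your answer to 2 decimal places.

S_6 = -0.32 * 2.11^6 ≈ -0.32 * 88.2459 ≈ -28.24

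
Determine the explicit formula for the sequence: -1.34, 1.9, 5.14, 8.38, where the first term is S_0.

Check differences: 1.9 - -1.34 = 3.24
5.14 - 1.9 = 3.24
Common difference d = 3.24.
First term a = -1.34.
Formula: S_i = -1.34 + 3.24*i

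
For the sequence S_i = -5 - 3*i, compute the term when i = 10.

S_10 = -5 + -3*10 = -5 + -30 = -35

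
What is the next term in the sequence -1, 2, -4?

Ratios: 2 / -1 = -2.0
This is a geometric sequence with common ratio r = -2.
Next term = -4 * -2 = 8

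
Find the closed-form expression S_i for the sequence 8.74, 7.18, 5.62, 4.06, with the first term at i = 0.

Check differences: 7.18 - 8.74 = -1.56
5.62 - 7.18 = -1.56
Common difference d = -1.56.
First term a = 8.74.
Formula: S_i = 8.74 - 1.56*i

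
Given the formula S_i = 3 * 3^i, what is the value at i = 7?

S_7 = 3 * 3^7 = 3 * 2187 = 6561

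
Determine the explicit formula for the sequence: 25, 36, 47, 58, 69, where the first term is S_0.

Check differences: 36 - 25 = 11
47 - 36 = 11
Common difference d = 11.
First term a = 25.
Formula: S_i = 25 + 11*i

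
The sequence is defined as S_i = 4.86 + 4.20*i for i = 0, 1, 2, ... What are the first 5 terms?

This is an arithmetic sequence.
i=0: S_0 = 4.86 + 4.2*0 = 4.86
i=1: S_1 = 4.86 + 4.2*1 = 9.06
i=2: S_2 = 4.86 + 4.2*2 = 13.26
i=3: S_3 = 4.86 + 4.2*3 = 17.46
i=4: S_4 = 4.86 + 4.2*4 = 21.66
The first 5 terms are: [4.86, 9.06, 13.26, 17.46, 21.66]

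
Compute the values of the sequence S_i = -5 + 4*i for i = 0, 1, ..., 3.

This is an arithmetic sequence.
i=0: S_0 = -5 + 4*0 = -5
i=1: S_1 = -5 + 4*1 = -1
i=2: S_2 = -5 + 4*2 = 3
i=3: S_3 = -5 + 4*3 = 7
The first 4 terms are: [-5, -1, 3, 7]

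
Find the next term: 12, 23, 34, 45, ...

Differences: 23 - 12 = 11
This is an arithmetic sequence with common difference d = 11.
Next term = 45 + 11 = 56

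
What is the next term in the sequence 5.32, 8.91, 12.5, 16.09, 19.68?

Differences: 8.91 - 5.32 = 3.59
This is an arithmetic sequence with common difference d = 3.59.
Next term = 19.68 + 3.59 = 23.27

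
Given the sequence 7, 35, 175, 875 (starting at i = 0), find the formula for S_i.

Check ratios: 35 / 7 = 5.0
Common ratio r = 5.
First term a = 7.
Formula: S_i = 7 * 5^i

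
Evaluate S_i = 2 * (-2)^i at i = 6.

S_6 = 2 * (-2)^6 = 2 * 64 = 128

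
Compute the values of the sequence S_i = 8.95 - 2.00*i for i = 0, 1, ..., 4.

This is an arithmetic sequence.
i=0: S_0 = 8.95 + -2.0*0 = 8.95
i=1: S_1 = 8.95 + -2.0*1 = 6.95
i=2: S_2 = 8.95 + -2.0*2 = 4.95
i=3: S_3 = 8.95 + -2.0*3 = 2.95
i=4: S_4 = 8.95 + -2.0*4 = 0.95
The first 5 terms are: [8.95, 6.95, 4.95, 2.95, 0.95]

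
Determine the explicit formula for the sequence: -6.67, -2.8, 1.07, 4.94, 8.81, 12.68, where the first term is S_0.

Check differences: -2.8 - -6.67 = 3.87
1.07 - -2.8 = 3.87
Common difference d = 3.87.
First term a = -6.67.
Formula: S_i = -6.67 + 3.87*i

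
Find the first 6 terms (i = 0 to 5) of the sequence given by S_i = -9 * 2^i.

This is a geometric sequence.
i=0: S_0 = -9 * 2^0 = -9
i=1: S_1 = -9 * 2^1 = -18
i=2: S_2 = -9 * 2^2 = -36
i=3: S_3 = -9 * 2^3 = -72
i=4: S_4 = -9 * 2^4 = -144
i=5: S_5 = -9 * 2^5 = -288
The first 6 terms are: [-9, -18, -36, -72, -144, -288]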